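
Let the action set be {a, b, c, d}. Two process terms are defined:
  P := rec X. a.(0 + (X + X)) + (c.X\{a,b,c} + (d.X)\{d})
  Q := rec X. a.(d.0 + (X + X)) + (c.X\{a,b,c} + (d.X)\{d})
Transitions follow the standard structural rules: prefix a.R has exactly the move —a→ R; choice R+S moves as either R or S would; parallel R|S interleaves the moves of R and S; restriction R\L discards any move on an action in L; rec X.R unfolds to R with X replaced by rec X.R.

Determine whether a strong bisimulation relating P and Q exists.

NO

Reachable graph of P (3 states):
  u0 = rec X. a.(0 + (X + X)) + (c.X\{a,b,c} + (d.X)\{d}) ⊢ ··a··> u1, ··c··> u2
  u1 = 0 + ((rec X. a.(0 + (X + X)) + (c.X\{a,b,c} + (d.X)\{d})) + (rec X. a.(0 + (X + X)) + (c.X\{a,b,c} + (d.X)\{d}))) ⊢ ··a··> u1, ··c··> u2
  u2 = (rec X. a.(0 + (X + X)) + (c.X\{a,b,c} + (d.X)\{d}))\{a,b,c} ⊢ ∅
Reachable graph of Q (4 states):
  v0 = rec X. a.(d.0 + (X + X)) + (c.X\{a,b,c} + (d.X)\{d}) ⊢ ··a··> v1, ··c··> v2
  v1 = d.0 + ((rec X. a.(d.0 + (X + X)) + (c.X\{a,b,c} + (d.X)\{d})) + (rec X. a.(d.0 + (X + X)) + (c.X\{a,b,c} + (d.X)\{d}))) ⊢ ··a··> v1, ··c··> v2, ··d··> v3
  v2 = (rec X. a.(d.0 + (X + X)) + (c.X\{a,b,c} + (d.X)\{d}))\{a,b,c} ⊢ ∅
  v3 = 0 ⊢ ∅
Partition-refinement fixed point:
  B0 = {u0, u1}
  B1 = {u2, v2, v3}
  B2 = {v0}
  B3 = {v1}
u0 ∈ B0, v0 ∈ B2 → different blocks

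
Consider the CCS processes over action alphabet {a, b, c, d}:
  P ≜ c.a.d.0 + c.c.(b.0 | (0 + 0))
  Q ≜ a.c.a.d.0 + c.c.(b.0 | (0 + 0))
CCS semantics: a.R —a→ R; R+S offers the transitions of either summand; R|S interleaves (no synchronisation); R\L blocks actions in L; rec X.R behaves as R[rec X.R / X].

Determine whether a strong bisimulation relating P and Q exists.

P ≁ Q

P's transition system — 7 states:
  p0 = c.a.d.0 + c.c.(b.0 | (0 + 0)) has moves --c--▸ p1, --c--▸ p2
  p1 = a.d.0 has moves --a--▸ p3
  p2 = c.(b.0 | (0 + 0)) has moves --c--▸ p4
  p3 = d.0 has moves --d--▸ p5
  p4 = b.0 | (0 + 0) has moves --b--▸ p6
  p5 = 0 has moves deadlocked
  p6 = 0 | (0 + 0) has moves deadlocked
Q's transition system — 8 states:
  q0 = a.c.a.d.0 + c.c.(b.0 | (0 + 0)) has moves --a--▸ q1, --c--▸ q2
  q1 = c.a.d.0 has moves --c--▸ q3
  q2 = c.(b.0 | (0 + 0)) has moves --c--▸ q4
  q3 = a.d.0 has moves --a--▸ q5
  q4 = b.0 | (0 + 0) has moves --b--▸ q6
  q5 = d.0 has moves --d--▸ q7
  q6 = 0 | (0 + 0) has moves deadlocked
  q7 = 0 has moves deadlocked
Coarsest stable partition (strong bisimilarity classes):
  B0 = {p0}
  B1 = {p1, q3}
  B2 = {p3, q5}
  B3 = {p5, p6, q6, q7}
  B4 = {p2, q2}
  B5 = {p4, q4}
  B6 = {q0}
  B7 = {q1}
p0 ∈ B0, q0 ∈ B6 → different blocks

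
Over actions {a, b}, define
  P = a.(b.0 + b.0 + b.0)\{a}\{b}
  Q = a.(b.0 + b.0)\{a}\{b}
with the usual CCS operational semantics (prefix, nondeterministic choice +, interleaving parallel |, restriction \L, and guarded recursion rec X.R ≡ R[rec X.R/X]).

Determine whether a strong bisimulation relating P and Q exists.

Reachable graph of P (2 states):
  p0 = a.(b.0 + b.0 + b.0)\{a}\{b} ⊢ =a=> p1
  p1 = (b.0 + b.0 + b.0)\{a}\{b} ⊢ (no moves)
Reachable graph of Q (2 states):
  q0 = a.(b.0 + b.0)\{a}\{b} ⊢ =a=> q1
  q1 = (b.0 + b.0)\{a}\{b} ⊢ (no moves)
Bisimilarity quotient blocks:
  B0 = {p0, q0}
  B1 = {p1, q1}
p0 ∈ B0, q0 ∈ B0 → same block

bisimilar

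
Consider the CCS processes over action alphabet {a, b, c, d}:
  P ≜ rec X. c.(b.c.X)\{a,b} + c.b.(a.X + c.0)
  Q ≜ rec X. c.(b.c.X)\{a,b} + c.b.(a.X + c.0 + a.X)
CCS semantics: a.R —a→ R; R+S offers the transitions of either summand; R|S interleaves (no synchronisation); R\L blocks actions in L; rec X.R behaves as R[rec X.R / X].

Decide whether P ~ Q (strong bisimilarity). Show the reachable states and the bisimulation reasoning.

bisimilar

LTS(P): 5 reachable states
  m0 = rec X. c.(b.c.X)\{a,b} + c.b.(a.X + c.0) → -c-> m1, -c-> m2
  m1 = (b.c.(rec X. c.(b.c.X)\{a,b} + c.b.(a.X + c.0)))\{a,b} → stopped
  m2 = b.(a.(rec X. c.(b.c.X)\{a,b} + c.b.(a.X + c.0)) + c.0) → -b-> m3
  m3 = a.(rec X. c.(b.c.X)\{a,b} + c.b.(a.X + c.0)) + c.0 → -a-> m0, -c-> m4
  m4 = 0 → stopped
LTS(Q): 5 reachable states
  n0 = rec X. c.(b.c.X)\{a,b} + c.b.(a.X + c.0 + a.X) → -c-> n1, -c-> n2
  n1 = (b.c.(rec X. c.(b.c.X)\{a,b} + c.b.(a.X + c.0 + a.X)))\{a,b} → stopped
  n2 = b.(a.(rec X. c.(b.c.X)\{a,b} + c.b.(a.X + c.0 + a.X)) + c.0 + a.(rec X. c.(b.c.X)\{a,b} + c.b.(a.X + c.0 + a.X))) → -b-> n3
  n3 = a.(rec X. c.(b.c.X)\{a,b} + c.b.(a.X + c.0 + a.X)) + c.0 + a.(rec X. c.(b.c.X)\{a,b} + c.b.(a.X + c.0 + a.X)) → -a-> n0, -c-> n4
  n4 = 0 → stopped
Partition-refinement fixed point:
  B0 = {m0, n0}
  B1 = {m1, m4, n1, n4}
  B2 = {m2, n2}
  B3 = {m3, n3}
m0 ∈ B0, n0 ∈ B0 → same block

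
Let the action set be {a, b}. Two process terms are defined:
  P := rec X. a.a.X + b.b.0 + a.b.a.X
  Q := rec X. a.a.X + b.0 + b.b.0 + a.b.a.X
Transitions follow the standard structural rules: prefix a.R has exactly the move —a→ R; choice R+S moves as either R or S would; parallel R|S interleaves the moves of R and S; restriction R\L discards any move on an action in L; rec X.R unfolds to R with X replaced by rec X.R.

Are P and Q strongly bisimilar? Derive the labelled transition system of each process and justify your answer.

LTS(P): 5 reachable states
  u0 = rec X. a.a.X + b.b.0 + a.b.a.X | ··a··> u1, ··a··> u2, ··b··> u3
  u1 = a.(rec X. a.a.X + b.b.0 + a.b.a.X) | ··a··> u0
  u2 = b.a.(rec X. a.a.X + b.b.0 + a.b.a.X) | ··b··> u1
  u3 = b.0 | ··b··> u4
  u4 = 0 | ·
LTS(Q): 5 reachable states
  v0 = rec X. a.a.X + b.0 + b.b.0 + a.b.a.X | ··a··> v1, ··a··> v2, ··b··> v3, ··b··> v4
  v1 = a.(rec X. a.a.X + b.0 + b.b.0 + a.b.a.X) | ··a··> v0
  v2 = b.a.(rec X. a.a.X + b.0 + b.b.0 + a.b.a.X) | ··b··> v1
  v3 = 0 | ·
  v4 = b.0 | ··b··> v3
Partition-refinement fixed point:
  B0 = {u0}
  B1 = {u1}
  B2 = {u2}
  B3 = {u3, v4}
  B4 = {u4, v3}
  B5 = {v0}
  B6 = {v2}
  B7 = {v1}
u0 ∈ B0, v0 ∈ B5 → different blocks

not bisimilar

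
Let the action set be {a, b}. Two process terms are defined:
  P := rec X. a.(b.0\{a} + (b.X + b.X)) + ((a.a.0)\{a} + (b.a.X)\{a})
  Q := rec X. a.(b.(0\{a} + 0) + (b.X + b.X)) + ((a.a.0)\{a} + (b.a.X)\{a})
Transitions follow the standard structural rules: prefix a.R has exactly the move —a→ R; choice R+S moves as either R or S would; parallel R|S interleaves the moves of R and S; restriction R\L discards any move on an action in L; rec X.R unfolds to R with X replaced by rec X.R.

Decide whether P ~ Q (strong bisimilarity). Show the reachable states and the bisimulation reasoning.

P's transition system — 4 states:
  p0 = rec X. a.(b.0\{a} + (b.X + b.X)) + ((a.a.0)\{a} + (b.a.X)\{a}) has moves =a=> p1, =b=> p2
  p1 = b.0\{a} + (b.(rec X. a.(b.0\{a} + (b.X + b.X)) + ((a.a.0)\{a} + (b.a.X)\{a})) + b.(rec X. a.(b.0\{a} + (b.X + b.X)) + ((a.a.0)\{a} + (b.a.X)\{a}))) has moves =b=> p0, =b=> p3
  p2 = (a.(rec X. a.(b.0\{a} + (b.X + b.X)) + ((a.a.0)\{a} + (b.a.X)\{a})))\{a} has moves ∅
  p3 = 0\{a} has moves ∅
Q's transition system — 4 states:
  q0 = rec X. a.(b.(0\{a} + 0) + (b.X + b.X)) + ((a.a.0)\{a} + (b.a.X)\{a}) has moves =a=> q1, =b=> q2
  q1 = b.(0\{a} + 0) + (b.(rec X. a.(b.(0\{a} + 0) + (b.X + b.X)) + ((a.a.0)\{a} + (b.a.X)\{a})) + b.(rec X. a.(b.(0\{a} + 0) + (b.X + b.X)) + ((a.a.0)\{a} + (b.a.X)\{a}))) has moves =b=> q0, =b=> q3
  q2 = (a.(rec X. a.(b.(0\{a} + 0) + (b.X + b.X)) + ((a.a.0)\{a} + (b.a.X)\{a})))\{a} has moves ∅
  q3 = 0\{a} + 0 has moves ∅
Bisimilarity quotient blocks:
  B0 = {p0, q0}
  B1 = {p2, p3, q2, q3}
  B2 = {p1, q1}
p0 ∈ B0, q0 ∈ B0 → same block

P ~ Q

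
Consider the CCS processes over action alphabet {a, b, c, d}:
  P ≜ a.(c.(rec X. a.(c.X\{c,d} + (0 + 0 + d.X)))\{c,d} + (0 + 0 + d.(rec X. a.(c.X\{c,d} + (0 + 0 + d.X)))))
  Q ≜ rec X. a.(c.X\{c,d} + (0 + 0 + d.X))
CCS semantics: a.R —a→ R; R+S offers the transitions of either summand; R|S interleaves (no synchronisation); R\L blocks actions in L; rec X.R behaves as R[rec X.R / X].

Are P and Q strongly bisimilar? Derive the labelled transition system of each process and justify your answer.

bisimilar

Reachable graph of P (5 states):
  p0 = a.(c.(rec X. a.(c.X\{c,d} + (0 + 0 + d.X)))\{c,d} + (0 + 0 + d.(rec X. a.(c.X\{c,d} + (0 + 0 + d.X))))) ⊢ -a-> p1
  p1 = c.(rec X. a.(c.X\{c,d} + (0 + 0 + d.X)))\{c,d} + (0 + 0 + d.(rec X. a.(c.X\{c,d} + (0 + 0 + d.X)))) ⊢ -c-> p2, -d-> p3
  p2 = (rec X. a.(c.X\{c,d} + (0 + 0 + d.X)))\{c,d} ⊢ -a-> p4
  p3 = rec X. a.(c.X\{c,d} + (0 + 0 + d.X)) ⊢ -a-> p1
  p4 = (c.(rec X. a.(c.X\{c,d} + (0 + 0 + d.X)))\{c,d} + (0 + 0 + d.(rec X. a.(c.X\{c,d} + (0 + 0 + d.X)))))\{c,d} ⊢ stopped
Reachable graph of Q (4 states):
  q0 = rec X. a.(c.X\{c,d} + (0 + 0 + d.X)) ⊢ -a-> q1
  q1 = c.(rec X. a.(c.X\{c,d} + (0 + 0 + d.X)))\{c,d} + (0 + 0 + d.(rec X. a.(c.X\{c,d} + (0 + 0 + d.X)))) ⊢ -c-> q2, -d-> q0
  q2 = (rec X. a.(c.X\{c,d} + (0 + 0 + d.X)))\{c,d} ⊢ -a-> q3
  q3 = (c.(rec X. a.(c.X\{c,d} + (0 + 0 + d.X)))\{c,d} + (0 + 0 + d.(rec X. a.(c.X\{c,d} + (0 + 0 + d.X)))))\{c,d} ⊢ stopped
Partition-refinement fixed point:
  B0 = {p0, p3, q0}
  B1 = {p1, q1}
  B2 = {p2, q2}
  B3 = {p4, q3}
p0 ∈ B0, q0 ∈ B0 → same block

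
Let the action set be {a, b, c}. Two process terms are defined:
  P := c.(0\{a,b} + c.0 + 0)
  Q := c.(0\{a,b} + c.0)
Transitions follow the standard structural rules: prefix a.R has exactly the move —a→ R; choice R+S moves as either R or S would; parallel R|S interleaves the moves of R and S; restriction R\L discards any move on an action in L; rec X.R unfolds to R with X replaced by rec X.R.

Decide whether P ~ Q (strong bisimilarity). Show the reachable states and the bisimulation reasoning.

P's transition system — 3 states:
  s0 = c.(0\{a,b} + c.0 + 0) :: -c-> s1
  s1 = 0\{a,b} + c.0 + 0 :: -c-> s2
  s2 = 0 :: (no moves)
Q's transition system — 3 states:
  t0 = c.(0\{a,b} + c.0) :: -c-> t1
  t1 = 0\{a,b} + c.0 :: -c-> t2
  t2 = 0 :: (no moves)
Coarsest stable partition (strong bisimilarity classes):
  B0 = {s0, t0}
  B1 = {s1, t1}
  B2 = {s2, t2}
s0 ∈ B0, t0 ∈ B0 → same block

P ~ Q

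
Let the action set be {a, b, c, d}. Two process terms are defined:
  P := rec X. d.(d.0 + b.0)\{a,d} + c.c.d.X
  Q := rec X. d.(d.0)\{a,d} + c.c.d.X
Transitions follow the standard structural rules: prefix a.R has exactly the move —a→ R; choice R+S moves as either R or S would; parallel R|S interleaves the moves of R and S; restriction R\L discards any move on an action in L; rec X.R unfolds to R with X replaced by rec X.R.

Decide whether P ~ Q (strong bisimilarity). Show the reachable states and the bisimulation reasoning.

NO

LTS(P): 5 reachable states
  p0 = rec X. d.(d.0 + b.0)\{a,d} + c.c.d.X ⊢ --c--▸ p1, --d--▸ p2
  p1 = c.d.(rec X. d.(d.0 + b.0)\{a,d} + c.c.d.X) ⊢ --c--▸ p3
  p2 = (d.0 + b.0)\{a,d} ⊢ --b--▸ p4
  p3 = d.(rec X. d.(d.0 + b.0)\{a,d} + c.c.d.X) ⊢ --d--▸ p0
  p4 = 0\{a,d} ⊢ stopped
LTS(Q): 4 reachable states
  q0 = rec X. d.(d.0)\{a,d} + c.c.d.X ⊢ --c--▸ q1, --d--▸ q2
  q1 = c.d.(rec X. d.(d.0)\{a,d} + c.c.d.X) ⊢ --c--▸ q3
  q2 = (d.0)\{a,d} ⊢ stopped
  q3 = d.(rec X. d.(d.0)\{a,d} + c.c.d.X) ⊢ --d--▸ q0
Partition-refinement fixed point:
  B0 = {p0}
  B1 = {p1}
  B2 = {p3}
  B3 = {p2}
  B4 = {p4, q2}
  B5 = {q0}
  B6 = {q1}
  B7 = {q3}
p0 ∈ B0, q0 ∈ B5 → different blocks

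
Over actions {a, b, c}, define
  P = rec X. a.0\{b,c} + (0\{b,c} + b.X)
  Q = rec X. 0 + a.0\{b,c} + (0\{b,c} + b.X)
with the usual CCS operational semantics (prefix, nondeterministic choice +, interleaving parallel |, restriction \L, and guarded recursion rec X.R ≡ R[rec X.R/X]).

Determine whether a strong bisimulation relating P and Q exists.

P ~ Q

LTS(P): 2 reachable states
  u0 = rec X. a.0\{b,c} + (0\{b,c} + b.X) ⊢ —a→ u1, —b→ u0
  u1 = 0\{b,c} ⊢ ∅
LTS(Q): 2 reachable states
  v0 = rec X. 0 + a.0\{b,c} + (0\{b,c} + b.X) ⊢ —a→ v1, —b→ v0
  v1 = 0\{b,c} ⊢ ∅
Partition-refinement fixed point:
  B0 = {u0, v0}
  B1 = {u1, v1}
u0 ∈ B0, v0 ∈ B0 → same block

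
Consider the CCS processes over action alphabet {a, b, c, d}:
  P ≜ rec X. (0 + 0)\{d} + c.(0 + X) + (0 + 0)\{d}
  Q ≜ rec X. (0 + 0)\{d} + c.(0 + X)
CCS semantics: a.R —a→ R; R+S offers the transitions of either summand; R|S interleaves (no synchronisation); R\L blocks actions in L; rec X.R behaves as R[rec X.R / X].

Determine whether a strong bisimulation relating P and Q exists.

P's transition system — 2 states:
  u0 = rec X. (0 + 0)\{d} + c.(0 + X) + (0 + 0)\{d} | ··c··> u1
  u1 = 0 + (rec X. (0 + 0)\{d} + c.(0 + X) + (0 + 0)\{d}) | ··c··> u1
Q's transition system — 2 states:
  v0 = rec X. (0 + 0)\{d} + c.(0 + X) | ··c··> v1
  v1 = 0 + (rec X. (0 + 0)\{d} + c.(0 + X)) | ··c··> v1
Bisimilarity quotient blocks:
  B0 = {u0, u1, v0, v1}
u0 ∈ B0, v0 ∈ B0 → same block

YES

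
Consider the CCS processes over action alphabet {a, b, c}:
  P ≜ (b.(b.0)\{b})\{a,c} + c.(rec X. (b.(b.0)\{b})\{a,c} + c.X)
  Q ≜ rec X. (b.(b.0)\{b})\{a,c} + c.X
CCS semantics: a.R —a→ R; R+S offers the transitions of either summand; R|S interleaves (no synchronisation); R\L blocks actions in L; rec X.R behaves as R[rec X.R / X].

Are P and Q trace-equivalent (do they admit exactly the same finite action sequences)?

Reachable graph of P (3 states):
  u0 = (b.(b.0)\{b})\{a,c} + c.(rec X. (b.(b.0)\{b})\{a,c} + c.X) ⊢ —b→ u1, —c→ u2
  u1 = (b.0)\{b}\{a,c} ⊢ ∅
  u2 = rec X. (b.(b.0)\{b})\{a,c} + c.X ⊢ —b→ u1, —c→ u2
Reachable graph of Q (2 states):
  v0 = rec X. (b.(b.0)\{b})\{a,c} + c.X ⊢ —b→ v1, —c→ v0
  v1 = (b.0)\{b}\{a,c} ⊢ ∅
Partition-refinement fixed point:
  B0 = {u0, u2, v0}
  B1 = {u1, v1}
u0 ∈ B0, v0 ∈ B0 → same block
Bisimilar ⇒ trace-equivalent.

trace-equivalent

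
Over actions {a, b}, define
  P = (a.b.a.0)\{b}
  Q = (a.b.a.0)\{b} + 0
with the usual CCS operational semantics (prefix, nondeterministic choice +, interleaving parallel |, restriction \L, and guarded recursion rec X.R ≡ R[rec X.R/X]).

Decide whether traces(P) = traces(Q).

Reachable graph of P (2 states):
  p0 = (a.b.a.0)\{b} | --a--▸ p1
  p1 = (b.a.0)\{b} | stopped
Reachable graph of Q (2 states):
  q0 = (a.b.a.0)\{b} + 0 | --a--▸ q1
  q1 = (b.a.0)\{b} | stopped
Bisimilarity quotient blocks:
  B0 = {p0, q0}
  B1 = {p1, q1}
p0 ∈ B0, q0 ∈ B0 → same block
Bisimilar ⇒ trace-equivalent.

traces(P) = traces(Q)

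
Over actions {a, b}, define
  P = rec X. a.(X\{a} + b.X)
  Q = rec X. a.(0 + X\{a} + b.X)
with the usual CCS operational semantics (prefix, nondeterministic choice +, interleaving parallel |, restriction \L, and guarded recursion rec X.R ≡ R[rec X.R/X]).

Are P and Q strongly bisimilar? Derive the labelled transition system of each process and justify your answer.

Reachable graph of P (2 states):
  m0 = rec X. a.(X\{a} + b.X) | ··a··> m1
  m1 = (rec X. a.(X\{a} + b.X))\{a} + b.(rec X. a.(X\{a} + b.X)) | ··b··> m0
Reachable graph of Q (2 states):
  n0 = rec X. a.(0 + X\{a} + b.X) | ··a··> n1
  n1 = 0 + (rec X. a.(0 + X\{a} + b.X))\{a} + b.(rec X. a.(0 + X\{a} + b.X)) | ··b··> n0
Partition-refinement fixed point:
  B0 = {m0, n0}
  B1 = {m1, n1}
m0 ∈ B0, n0 ∈ B0 → same block

YES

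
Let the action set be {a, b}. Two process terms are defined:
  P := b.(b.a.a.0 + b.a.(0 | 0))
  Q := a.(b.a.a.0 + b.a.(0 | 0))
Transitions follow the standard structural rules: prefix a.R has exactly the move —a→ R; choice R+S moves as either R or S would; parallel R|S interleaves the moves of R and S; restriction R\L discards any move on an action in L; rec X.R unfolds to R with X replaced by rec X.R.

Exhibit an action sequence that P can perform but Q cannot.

b

LTS(P): 7 reachable states
  s0 = b.(b.a.a.0 + b.a.(0 | 0)) ⊢ =b=> s1
  s1 = b.a.a.0 + b.a.(0 | 0) ⊢ =b=> s2, =b=> s3
  s2 = a.(0 | 0) ⊢ =a=> s4
  s3 = a.a.0 ⊢ =a=> s5
  s4 = 0 | 0 ⊢ stopped
  s5 = a.0 ⊢ =a=> s6
  s6 = 0 ⊢ stopped
LTS(Q): 7 reachable states
  t0 = a.(b.a.a.0 + b.a.(0 | 0)) ⊢ =a=> t1
  t1 = b.a.a.0 + b.a.(0 | 0) ⊢ =b=> t2, =b=> t3
  t2 = a.(0 | 0) ⊢ =a=> t4
  t3 = a.a.0 ⊢ =a=> t5
  t4 = 0 | 0 ⊢ stopped
  t5 = a.0 ⊢ =a=> t6
  t6 = 0 ⊢ stopped
Executing b from P (initial set {s0}):
  after b @ step 1: {s1}
  ✓ P
Executing b from Q (initial set {t0}):
  after b @ step 1: ∅  — Q cannot continue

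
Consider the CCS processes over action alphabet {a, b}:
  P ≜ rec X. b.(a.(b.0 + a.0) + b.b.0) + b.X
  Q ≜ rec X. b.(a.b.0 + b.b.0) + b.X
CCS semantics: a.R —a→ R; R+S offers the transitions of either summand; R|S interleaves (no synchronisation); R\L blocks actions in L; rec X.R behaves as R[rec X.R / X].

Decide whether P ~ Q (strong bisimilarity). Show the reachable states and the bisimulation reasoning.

NO

Reachable graph of P (5 states):
  p0 = rec X. b.(a.(b.0 + a.0) + b.b.0) + b.X has moves ··b··> p0, ··b··> p1
  p1 = a.(b.0 + a.0) + b.b.0 has moves ··a··> p2, ··b··> p3
  p2 = b.0 + a.0 has moves ··a··> p4, ··b··> p4
  p3 = b.0 has moves ··b··> p4
  p4 = 0 has moves ∅
Reachable graph of Q (4 states):
  q0 = rec X. b.(a.b.0 + b.b.0) + b.X has moves ··b··> q0, ··b··> q1
  q1 = a.b.0 + b.b.0 has moves ··a··> q2, ··b··> q2
  q2 = b.0 has moves ··b··> q3
  q3 = 0 has moves ∅
Partition-refinement fixed point:
  B0 = {p0}
  B1 = {p1}
  B2 = {p2}
  B3 = {p4, q3}
  B4 = {p3, q2}
  B5 = {q0}
  B6 = {q1}
p0 ∈ B0, q0 ∈ B5 → different blocks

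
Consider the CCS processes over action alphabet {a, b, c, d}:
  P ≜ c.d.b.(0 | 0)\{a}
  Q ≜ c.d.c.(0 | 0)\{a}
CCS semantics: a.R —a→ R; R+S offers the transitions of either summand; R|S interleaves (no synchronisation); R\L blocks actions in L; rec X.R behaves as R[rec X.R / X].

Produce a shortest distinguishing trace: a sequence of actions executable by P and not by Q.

cdb

LTS(P): 4 reachable states
  u0 = c.d.b.(0 | 0)\{a} → —c→ u1
  u1 = d.b.(0 | 0)\{a} → —d→ u2
  u2 = b.(0 | 0)\{a} → —b→ u3
  u3 = (0 | 0)\{a} → (no moves)
LTS(Q): 4 reachable states
  v0 = c.d.c.(0 | 0)\{a} → —c→ v1
  v1 = d.c.(0 | 0)\{a} → —d→ v2
  v2 = c.(0 | 0)\{a} → —c→ v3
  v3 = (0 | 0)\{a} → (no moves)
Executing cdb from P (initial set {u0}):
  [1] c ⇒ {u1}
  [2] d ⇒ {u2}
  [3] b ⇒ {u3}
  — P admits the full trace.
Executing cdb from Q (initial set {v0}):
  [1] c ⇒ {v1}
  [2] d ⇒ {v2}
  [3] b ⇒ ∅ (Q stuck)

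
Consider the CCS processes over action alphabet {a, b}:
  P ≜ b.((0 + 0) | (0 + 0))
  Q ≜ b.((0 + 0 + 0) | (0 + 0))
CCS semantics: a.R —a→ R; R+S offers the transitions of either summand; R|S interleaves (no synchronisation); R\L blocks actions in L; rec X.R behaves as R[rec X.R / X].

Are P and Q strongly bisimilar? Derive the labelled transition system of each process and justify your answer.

P ~ Q

Reachable graph of P (2 states):
  m0 = b.((0 + 0) | (0 + 0)) | ··b··> m1
  m1 = (0 + 0) | (0 + 0) | stopped
Reachable graph of Q (2 states):
  n0 = b.((0 + 0 + 0) | (0 + 0)) | ··b··> n1
  n1 = (0 + 0 + 0) | (0 + 0) | stopped
Coarsest stable partition (strong bisimilarity classes):
  B0 = {m0, n0}
  B1 = {m1, n1}
m0 ∈ B0, n0 ∈ B0 → same block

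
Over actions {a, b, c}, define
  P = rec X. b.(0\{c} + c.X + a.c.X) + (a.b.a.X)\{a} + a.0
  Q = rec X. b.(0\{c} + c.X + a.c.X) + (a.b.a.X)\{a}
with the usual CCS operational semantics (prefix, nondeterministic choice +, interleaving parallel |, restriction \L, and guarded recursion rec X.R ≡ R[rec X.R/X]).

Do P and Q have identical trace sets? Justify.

P's transition system — 4 states:
  p0 = rec X. b.(0\{c} + c.X + a.c.X) + (a.b.a.X)\{a} + a.0 | -a-> p1, -b-> p2
  p1 = 0 | (no moves)
  p2 = 0\{c} + c.(rec X. b.(0\{c} + c.X + a.c.X) + (a.b.a.X)\{a} + a.0) + a.c.(rec X. b.(0\{c} + c.X + a.c.X) + (a.b.a.X)\{a} + a.0) | -a-> p3, -c-> p0
  p3 = c.(rec X. b.(0\{c} + c.X + a.c.X) + (a.b.a.X)\{a} + a.0) | -c-> p0
Q's transition system — 3 states:
  q0 = rec X. b.(0\{c} + c.X + a.c.X) + (a.b.a.X)\{a} | -b-> q1
  q1 = 0\{c} + c.(rec X. b.(0\{c} + c.X + a.c.X) + (a.b.a.X)\{a}) + a.c.(rec X. b.(0\{c} + c.X + a.c.X) + (a.b.a.X)\{a}) | -a-> q2, -c-> q0
  q2 = c.(rec X. b.(0\{c} + c.X + a.c.X) + (a.b.a.X)\{a}) | -c-> q0
Trace ⟨a⟩ through P, begin at {p0}:
  after a @ step 1: {p1}
  P completes σ.
Trace ⟨a⟩ through Q, begin at {q0}:
  after a @ step 1: ∅ (Q stuck)

NO — witness ⟨a⟩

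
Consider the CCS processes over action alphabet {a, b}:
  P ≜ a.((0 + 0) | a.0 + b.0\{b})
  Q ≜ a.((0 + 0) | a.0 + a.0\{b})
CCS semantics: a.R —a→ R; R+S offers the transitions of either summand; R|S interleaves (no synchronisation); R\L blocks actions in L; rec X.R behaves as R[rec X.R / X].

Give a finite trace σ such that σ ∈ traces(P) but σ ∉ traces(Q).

ab

LTS(P): 4 reachable states
  s0 = a.((0 + 0) | a.0 + b.0\{b}) :: —a→ s1
  s1 = (0 + 0) | a.0 + b.0\{b} :: —a→ s2, —b→ s3
  s2 = (0 + 0) | 0 :: stopped
  s3 = 0\{b} :: stopped
LTS(Q): 4 reachable states
  t0 = a.((0 + 0) | a.0 + a.0\{b}) :: —a→ t1
  t1 = (0 + 0) | a.0 + a.0\{b} :: —a→ t2, —a→ t3
  t2 = (0 + 0) | 0 :: stopped
  t3 = 0\{b} :: stopped
Trace ⟨ab⟩ through P, begin at {s0}:
  step 1 (a): {s1}
  step 2 (b): {s3}
  P completes σ.
Trace ⟨ab⟩ through Q, begin at {t0}:
  step 1 (a): {t1}
  step 2 (b): ∅ (Q stuck)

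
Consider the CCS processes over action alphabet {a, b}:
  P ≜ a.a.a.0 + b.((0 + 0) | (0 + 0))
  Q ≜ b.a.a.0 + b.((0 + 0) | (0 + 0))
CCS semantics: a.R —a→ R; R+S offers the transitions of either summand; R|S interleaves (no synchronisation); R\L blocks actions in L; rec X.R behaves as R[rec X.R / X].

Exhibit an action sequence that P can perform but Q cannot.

a

Reachable graph of P (5 states):
  p0 = a.a.a.0 + b.((0 + 0) | (0 + 0)) has moves ··a··> p1, ··b··> p2
  p1 = a.a.0 has moves ··a··> p3
  p2 = (0 + 0) | (0 + 0) has moves deadlocked
  p3 = a.0 has moves ··a··> p4
  p4 = 0 has moves deadlocked
Reachable graph of Q (5 states):
  q0 = b.a.a.0 + b.((0 + 0) | (0 + 0)) has moves ··b··> q1, ··b··> q2
  q1 = (0 + 0) | (0 + 0) has moves deadlocked
  q2 = a.a.0 has moves ··a··> q3
  q3 = a.0 has moves ··a··> q4
  q4 = 0 has moves deadlocked
Trace ⟨a⟩ through P, begin at {p0}:
  after a @ step 1: {p1}
  — P admits the full trace.
Trace ⟨a⟩ through Q, begin at {q0}:
  after a @ step 1: ∅  — Q cannot continue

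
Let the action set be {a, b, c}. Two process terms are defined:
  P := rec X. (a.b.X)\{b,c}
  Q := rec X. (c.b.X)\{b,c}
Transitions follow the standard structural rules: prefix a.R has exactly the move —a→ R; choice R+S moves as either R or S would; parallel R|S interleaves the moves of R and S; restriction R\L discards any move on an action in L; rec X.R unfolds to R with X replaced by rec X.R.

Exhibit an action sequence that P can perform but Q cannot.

Reachable graph of P (2 states):
  m0 = rec X. (a.b.X)\{b,c} | ··a··> m1
  m1 = (b.(rec X. (a.b.X)\{b,c}))\{b,c} | stopped
Reachable graph of Q (1 states):
  n0 = rec X. (c.b.X)\{b,c} | stopped
Trace ⟨a⟩ through P, begin at {m0}:
  after a @ step 1: {m1}
  ✓ P
Trace ⟨a⟩ through Q, begin at {n0}:
  after a @ step 1: ∅ (Q stuck)

a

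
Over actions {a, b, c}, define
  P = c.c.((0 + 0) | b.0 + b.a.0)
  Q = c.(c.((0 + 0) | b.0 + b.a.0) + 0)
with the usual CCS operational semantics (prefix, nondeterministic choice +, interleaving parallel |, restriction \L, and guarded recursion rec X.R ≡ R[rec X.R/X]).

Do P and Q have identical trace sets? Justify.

traces(P) = traces(Q)

P's transition system — 6 states:
  p0 = c.c.((0 + 0) | b.0 + b.a.0) → --c--▸ p1
  p1 = c.((0 + 0) | b.0 + b.a.0) → --c--▸ p2
  p2 = (0 + 0) | b.0 + b.a.0 → --b--▸ p3, --b--▸ p4
  p3 = (0 + 0) | 0 → deadlocked
  p4 = a.0 → --a--▸ p5
  p5 = 0 → deadlocked
Q's transition system — 6 states:
  q0 = c.(c.((0 + 0) | b.0 + b.a.0) + 0) → --c--▸ q1
  q1 = c.((0 + 0) | b.0 + b.a.0) + 0 → --c--▸ q2
  q2 = (0 + 0) | b.0 + b.a.0 → --b--▸ q3, --b--▸ q4
  q3 = (0 + 0) | 0 → deadlocked
  q4 = a.0 → --a--▸ q5
  q5 = 0 → deadlocked
Coarsest stable partition (strong bisimilarity classes):
  B0 = {p0, q0}
  B1 = {p1, q1}
  B2 = {p2, q2}
  B3 = {p4, q4}
  B4 = {p3, p5, q3, q5}
p0 ∈ B0, q0 ∈ B0 → same block
Bisimilar ⇒ trace-equivalent.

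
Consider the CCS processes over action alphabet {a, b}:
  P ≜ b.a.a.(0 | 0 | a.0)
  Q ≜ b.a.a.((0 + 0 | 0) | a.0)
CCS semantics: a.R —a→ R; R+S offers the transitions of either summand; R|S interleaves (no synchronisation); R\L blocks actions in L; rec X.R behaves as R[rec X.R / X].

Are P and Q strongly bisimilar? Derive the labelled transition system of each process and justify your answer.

bisimilar

P's transition system — 5 states:
  m0 = b.a.a.(0 | 0 | a.0) :: -b-> m1
  m1 = a.a.(0 | 0 | a.0) :: -a-> m2
  m2 = a.(0 | 0 | a.0) :: -a-> m3
  m3 = 0 | 0 | a.0 :: -a-> m4
  m4 = 0 | 0 | 0 :: deadlocked
Q's transition system — 5 states:
  n0 = b.a.a.((0 + 0 | 0) | a.0) :: -b-> n1
  n1 = a.a.((0 + 0 | 0) | a.0) :: -a-> n2
  n2 = a.((0 + 0 | 0) | a.0) :: -a-> n3
  n3 = (0 + 0 | 0) | a.0 :: -a-> n4
  n4 = (0 + 0 | 0) | 0 :: deadlocked
Bisimilarity quotient blocks:
  B0 = {m0, n0}
  B1 = {m1, n1}
  B2 = {m2, n2}
  B3 = {m3, n3}
  B4 = {m4, n4}
m0 ∈ B0, n0 ∈ B0 → same block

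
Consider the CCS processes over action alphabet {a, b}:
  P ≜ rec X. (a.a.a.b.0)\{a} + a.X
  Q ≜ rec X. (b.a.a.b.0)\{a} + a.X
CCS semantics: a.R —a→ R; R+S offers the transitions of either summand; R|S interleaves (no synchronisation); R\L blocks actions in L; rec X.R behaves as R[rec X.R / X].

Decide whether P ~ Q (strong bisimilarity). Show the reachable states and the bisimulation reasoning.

Reachable graph of P (1 states):
  s0 = rec X. (a.a.a.b.0)\{a} + a.X | --a--▸ s0
Reachable graph of Q (2 states):
  t0 = rec X. (b.a.a.b.0)\{a} + a.X | --a--▸ t0, --b--▸ t1
  t1 = (a.a.b.0)\{a} | deadlocked
Partition-refinement fixed point:
  B0 = {s0}
  B1 = {t0}
  B2 = {t1}
s0 ∈ B0, t0 ∈ B1 → different blocks

NO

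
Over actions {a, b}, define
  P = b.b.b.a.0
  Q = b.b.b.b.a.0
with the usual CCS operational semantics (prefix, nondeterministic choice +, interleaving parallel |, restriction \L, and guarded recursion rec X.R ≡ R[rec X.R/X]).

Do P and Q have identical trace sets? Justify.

traces(P) ≠ traces(Q) — witness ⟨bbba⟩

Reachable graph of P (5 states):
  m0 = b.b.b.a.0 → --b--▸ m1
  m1 = b.b.a.0 → --b--▸ m2
  m2 = b.a.0 → --b--▸ m3
  m3 = a.0 → --a--▸ m4
  m4 = 0 → deadlocked
Reachable graph of Q (6 states):
  n0 = b.b.b.b.a.0 → --b--▸ n1
  n1 = b.b.b.a.0 → --b--▸ n2
  n2 = b.b.a.0 → --b--▸ n3
  n3 = b.a.0 → --b--▸ n4
  n4 = a.0 → --a--▸ n5
  n5 = 0 → deadlocked
Trace ⟨bbba⟩ through P, begin at {m0}:
  step 1 (b): {m1}
  step 2 (b): {m2}
  step 3 (b): {m3}
  step 4 (a): {m4}
  ✓ P
Trace ⟨bbba⟩ through Q, begin at {n0}:
  step 1 (b): {n1}
  step 2 (b): {n2}
  step 3 (b): {n3}
  step 4 (a): ∅  — Q cannot continue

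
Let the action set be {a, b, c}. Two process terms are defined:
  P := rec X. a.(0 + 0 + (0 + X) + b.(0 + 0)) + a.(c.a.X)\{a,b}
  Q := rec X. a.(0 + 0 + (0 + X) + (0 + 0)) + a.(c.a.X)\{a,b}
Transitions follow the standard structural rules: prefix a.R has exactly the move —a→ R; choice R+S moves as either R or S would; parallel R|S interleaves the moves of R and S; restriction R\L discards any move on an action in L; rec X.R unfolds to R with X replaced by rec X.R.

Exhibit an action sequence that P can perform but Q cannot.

LTS(P): 5 reachable states
  p0 = rec X. a.(0 + 0 + (0 + X) + b.(0 + 0)) + a.(c.a.X)\{a,b} | ··a··> p1, ··a··> p2
  p1 = (c.a.(rec X. a.(0 + 0 + (0 + X) + b.(0 + 0)) + a.(c.a.X)\{a,b}))\{a,b} | ··c··> p3
  p2 = 0 + 0 + (0 + (rec X. a.(0 + 0 + (0 + X) + b.(0 + 0)) + a.(c.a.X)\{a,b})) + b.(0 + 0) | ··a··> p1, ··a··> p2, ··b··> p4
  p3 = (a.(rec X. a.(0 + 0 + (0 + X) + b.(0 + 0)) + a.(c.a.X)\{a,b}))\{a,b} | ∅
  p4 = 0 + 0 | ∅
LTS(Q): 4 reachable states
  q0 = rec X. a.(0 + 0 + (0 + X) + (0 + 0)) + a.(c.a.X)\{a,b} | ··a··> q1, ··a··> q2
  q1 = (c.a.(rec X. a.(0 + 0 + (0 + X) + (0 + 0)) + a.(c.a.X)\{a,b}))\{a,b} | ··c··> q3
  q2 = 0 + 0 + (0 + (rec X. a.(0 + 0 + (0 + X) + (0 + 0)) + a.(c.a.X)\{a,b})) + (0 + 0) | ··a··> q1, ··a··> q2
  q3 = (a.(rec X. a.(0 + 0 + (0 + X) + (0 + 0)) + a.(c.a.X)\{a,b}))\{a,b} | ∅
Executing ab from P (initial set {p0}):
  [1] a ⇒ {p1, p2}
  [2] b ⇒ {p4}
  ✓ P
Executing ab from Q (initial set {q0}):
  [1] a ⇒ {q1, q2}
  [2] b ⇒ no successor for Q

ab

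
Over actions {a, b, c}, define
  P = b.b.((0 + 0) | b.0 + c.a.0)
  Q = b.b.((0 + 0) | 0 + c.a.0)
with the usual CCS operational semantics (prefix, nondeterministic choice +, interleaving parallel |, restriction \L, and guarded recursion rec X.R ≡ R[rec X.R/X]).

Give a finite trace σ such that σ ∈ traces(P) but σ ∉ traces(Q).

bbb

P's transition system — 6 states:
  m0 = b.b.((0 + 0) | b.0 + c.a.0) | =b=> m1
  m1 = b.((0 + 0) | b.0 + c.a.0) | =b=> m2
  m2 = (0 + 0) | b.0 + c.a.0 | =b=> m3, =c=> m4
  m3 = (0 + 0) | 0 | deadlocked
  m4 = a.0 | =a=> m5
  m5 = 0 | deadlocked
Q's transition system — 5 states:
  n0 = b.b.((0 + 0) | 0 + c.a.0) | =b=> n1
  n1 = b.((0 + 0) | 0 + c.a.0) | =b=> n2
  n2 = (0 + 0) | 0 + c.a.0 | =c=> n3
  n3 = a.0 | =a=> n4
  n4 = 0 | deadlocked
Executing bbb from P (initial set {m0}):
  after b @ step 1: {m1}
  after b @ step 2: {m2}
  after b @ step 3: {m3}
  P completes σ.
Executing bbb from Q (initial set {n0}):
  after b @ step 1: {n1}
  after b @ step 2: {n2}
  after b @ step 3: no successor for Q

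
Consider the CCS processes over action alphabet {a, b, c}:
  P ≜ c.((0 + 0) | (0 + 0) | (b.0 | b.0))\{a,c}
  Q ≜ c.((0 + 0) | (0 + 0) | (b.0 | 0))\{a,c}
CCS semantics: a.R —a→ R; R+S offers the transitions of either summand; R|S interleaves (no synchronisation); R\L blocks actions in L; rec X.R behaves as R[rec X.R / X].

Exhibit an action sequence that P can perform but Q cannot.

cbb

LTS(P): 5 reachable states
  m0 = c.((0 + 0) | (0 + 0) | (b.0 | b.0))\{a,c} | =c=> m1
  m1 = ((0 + 0) | (0 + 0) | (b.0 | b.0))\{a,c} | =b=> m2, =b=> m3
  m2 = ((0 + 0) | (0 + 0) | (0 | b.0))\{a,c} | =b=> m4
  m3 = ((0 + 0) | (0 + 0) | (b.0 | 0))\{a,c} | =b=> m4
  m4 = ((0 + 0) | (0 + 0) | (0 | 0))\{a,c} | ∅
LTS(Q): 3 reachable states
  n0 = c.((0 + 0) | (0 + 0) | (b.0 | 0))\{a,c} | =c=> n1
  n1 = ((0 + 0) | (0 + 0) | (b.0 | 0))\{a,c} | =b=> n2
  n2 = ((0 + 0) | (0 + 0) | (0 | 0))\{a,c} | ∅
Run σ = ⟨cbb⟩ on P: start {m0}
  after c @ step 1: {m1}
  after b @ step 2: {m2, m3}
  after b @ step 3: {m4}
  ✓ P
Run σ = ⟨cbb⟩ on Q: start {n0}
  after c @ step 1: {n1}
  after b @ step 2: {n2}
  after b @ step 3: ∅  — Q cannot continue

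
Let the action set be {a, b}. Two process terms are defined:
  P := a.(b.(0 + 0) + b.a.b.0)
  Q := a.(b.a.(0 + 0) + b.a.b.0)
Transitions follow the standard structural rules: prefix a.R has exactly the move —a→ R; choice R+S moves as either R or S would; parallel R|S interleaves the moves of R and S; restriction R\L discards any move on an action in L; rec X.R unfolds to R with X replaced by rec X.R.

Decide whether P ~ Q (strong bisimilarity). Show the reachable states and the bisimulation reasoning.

NO

Reachable graph of P (6 states):
  u0 = a.(b.(0 + 0) + b.a.b.0) | =a=> u1
  u1 = b.(0 + 0) + b.a.b.0 | =b=> u2, =b=> u3
  u2 = 0 + 0 | (no moves)
  u3 = a.b.0 | =a=> u4
  u4 = b.0 | =b=> u5
  u5 = 0 | (no moves)
Reachable graph of Q (7 states):
  v0 = a.(b.a.(0 + 0) + b.a.b.0) | =a=> v1
  v1 = b.a.(0 + 0) + b.a.b.0 | =b=> v2, =b=> v3
  v2 = a.(0 + 0) | =a=> v4
  v3 = a.b.0 | =a=> v5
  v4 = 0 + 0 | (no moves)
  v5 = b.0 | =b=> v6
  v6 = 0 | (no moves)
Partition-refinement fixed point:
  B0 = {u0}
  B1 = {u1}
  B2 = {u3, v3}
  B3 = {u4, v5}
  B4 = {u2, u5, v4, v6}
  B5 = {v0}
  B6 = {v1}
  B7 = {v2}
u0 ∈ B0, v0 ∈ B5 → different blocks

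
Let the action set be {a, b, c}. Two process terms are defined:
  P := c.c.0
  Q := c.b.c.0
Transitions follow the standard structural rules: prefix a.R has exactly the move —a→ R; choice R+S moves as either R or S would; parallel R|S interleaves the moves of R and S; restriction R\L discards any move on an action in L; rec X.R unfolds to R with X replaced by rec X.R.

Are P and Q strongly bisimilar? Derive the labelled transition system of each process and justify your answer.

Reachable graph of P (3 states):
  u0 = c.c.0 :: -c-> u1
  u1 = c.0 :: -c-> u2
  u2 = 0 :: (no moves)
Reachable graph of Q (4 states):
  v0 = c.b.c.0 :: -c-> v1
  v1 = b.c.0 :: -b-> v2
  v2 = c.0 :: -c-> v3
  v3 = 0 :: (no moves)
Partition-refinement fixed point:
  B0 = {u0}
  B1 = {u1, v2}
  B2 = {u2, v3}
  B3 = {v0}
  B4 = {v1}
u0 ∈ B0, v0 ∈ B3 → different blocks

NO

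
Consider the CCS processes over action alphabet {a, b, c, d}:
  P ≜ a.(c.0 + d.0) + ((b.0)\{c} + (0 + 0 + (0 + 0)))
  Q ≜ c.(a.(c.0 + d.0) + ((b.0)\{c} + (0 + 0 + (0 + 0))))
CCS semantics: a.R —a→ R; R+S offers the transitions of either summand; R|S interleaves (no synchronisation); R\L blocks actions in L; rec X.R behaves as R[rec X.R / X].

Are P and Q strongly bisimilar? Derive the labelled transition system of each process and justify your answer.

P's transition system — 4 states:
  u0 = a.(c.0 + d.0) + ((b.0)\{c} + (0 + 0 + (0 + 0))) | ··a··> u1, ··b··> u2
  u1 = c.0 + d.0 | ··c··> u3, ··d··> u3
  u2 = 0\{c} | (no moves)
  u3 = 0 | (no moves)
Q's transition system — 5 states:
  v0 = c.(a.(c.0 + d.0) + ((b.0)\{c} + (0 + 0 + (0 + 0)))) | ··c··> v1
  v1 = a.(c.0 + d.0) + ((b.0)\{c} + (0 + 0 + (0 + 0))) | ··a··> v2, ··b··> v3
  v2 = c.0 + d.0 | ··c··> v4, ··d··> v4
  v3 = 0\{c} | (no moves)
  v4 = 0 | (no moves)
Bisimilarity quotient blocks:
  B0 = {u0, v1}
  B1 = {u1, v2}
  B2 = {u2, u3, v3, v4}
  B3 = {v0}
u0 ∈ B0, v0 ∈ B3 → different blocks

NO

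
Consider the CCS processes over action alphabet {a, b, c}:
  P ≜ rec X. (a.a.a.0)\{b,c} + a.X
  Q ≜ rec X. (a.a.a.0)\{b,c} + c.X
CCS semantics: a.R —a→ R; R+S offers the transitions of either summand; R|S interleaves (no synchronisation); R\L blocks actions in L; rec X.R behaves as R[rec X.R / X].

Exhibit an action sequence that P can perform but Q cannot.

LTS(P): 4 reachable states
  p0 = rec X. (a.a.a.0)\{b,c} + a.X :: -a-> p0, -a-> p1
  p1 = (a.a.0)\{b,c} :: -a-> p2
  p2 = (a.0)\{b,c} :: -a-> p3
  p3 = 0\{b,c} :: stopped
LTS(Q): 4 reachable states
  q0 = rec X. (a.a.a.0)\{b,c} + c.X :: -a-> q1, -c-> q0
  q1 = (a.a.0)\{b,c} :: -a-> q2
  q2 = (a.0)\{b,c} :: -a-> q3
  q3 = 0\{b,c} :: stopped
Run σ = ⟨aaaa⟩ on P: start {p0}
  step 1 (a): {p0, p1}
  step 2 (a): {p0, p1, p2}
  step 3 (a): {p0, p1, p2, p3}
  step 4 (a): {p0, p1, p2, p3}
  P completes σ.
Run σ = ⟨aaaa⟩ on Q: start {q0}
  step 1 (a): {q1}
  step 2 (a): {q2}
  step 3 (a): {q3}
  step 4 (a): ∅  — Q cannot continue

aaaa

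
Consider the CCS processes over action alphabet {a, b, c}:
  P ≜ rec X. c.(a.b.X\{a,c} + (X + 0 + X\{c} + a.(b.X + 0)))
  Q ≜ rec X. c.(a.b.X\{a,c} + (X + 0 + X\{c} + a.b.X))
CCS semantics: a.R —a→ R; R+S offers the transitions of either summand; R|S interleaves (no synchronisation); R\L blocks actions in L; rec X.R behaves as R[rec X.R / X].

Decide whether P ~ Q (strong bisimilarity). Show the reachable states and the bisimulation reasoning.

LTS(P): 5 reachable states
  s0 = rec X. c.(a.b.X\{a,c} + (X + 0 + X\{c} + a.(b.X + 0))) has moves ··c··> s1
  s1 = a.b.(rec X. c.(a.b.X\{a,c} + (X + 0 + X\{c} + a.(b.X + 0))))\{a,c} + ((rec X. c.(a.b.X\{a,c} + (X + 0 + X\{c} + a.(b.X + 0)))) + 0 + (rec X. c.(a.b.X\{a,c} + (X + 0 + X\{c} + a.(b.X + 0))))\{c} + a.(b.(rec X. c.(a.b.X\{a,c} + (X + 0 + X\{c} + a.(b.X + 0)))) + 0)) has moves ··a··> s2, ··a··> s3, ··c··> s1
  s2 = b.(rec X. c.(a.b.X\{a,c} + (X + 0 + X\{c} + a.(b.X + 0)))) + 0 has moves ··b··> s0
  s3 = b.(rec X. c.(a.b.X\{a,c} + (X + 0 + X\{c} + a.(b.X + 0))))\{a,c} has moves ··b··> s4
  s4 = (rec X. c.(a.b.X\{a,c} + (X + 0 + X\{c} + a.(b.X + 0))))\{a,c} has moves stopped
LTS(Q): 5 reachable states
  t0 = rec X. c.(a.b.X\{a,c} + (X + 0 + X\{c} + a.b.X)) has moves ··c··> t1
  t1 = a.b.(rec X. c.(a.b.X\{a,c} + (X + 0 + X\{c} + a.b.X)))\{a,c} + ((rec X. c.(a.b.X\{a,c} + (X + 0 + X\{c} + a.b.X))) + 0 + (rec X. c.(a.b.X\{a,c} + (X + 0 + X\{c} + a.b.X)))\{c} + a.b.(rec X. c.(a.b.X\{a,c} + (X + 0 + X\{c} + a.b.X)))) has moves ··a··> t2, ··a··> t3, ··c··> t1
  t2 = b.(rec X. c.(a.b.X\{a,c} + (X + 0 + X\{c} + a.b.X))) has moves ··b··> t0
  t3 = b.(rec X. c.(a.b.X\{a,c} + (X + 0 + X\{c} + a.b.X)))\{a,c} has moves ··b··> t4
  t4 = (rec X. c.(a.b.X\{a,c} + (X + 0 + X\{c} + a.b.X)))\{a,c} has moves stopped
Bisimilarity quotient blocks:
  B0 = {s0, t0}
  B1 = {s1, t1}
  B2 = {s3, t3}
  B3 = {s4, t4}
  B4 = {s2, t2}
s0 ∈ B0, t0 ∈ B0 → same block

YES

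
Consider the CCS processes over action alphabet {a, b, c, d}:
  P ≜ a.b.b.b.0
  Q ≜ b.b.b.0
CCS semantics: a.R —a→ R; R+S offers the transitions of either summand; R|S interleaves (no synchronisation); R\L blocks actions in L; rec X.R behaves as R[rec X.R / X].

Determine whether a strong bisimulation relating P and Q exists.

P ≁ Q

LTS(P): 5 reachable states
  u0 = a.b.b.b.0 ⊢ -a-> u1
  u1 = b.b.b.0 ⊢ -b-> u2
  u2 = b.b.0 ⊢ -b-> u3
  u3 = b.0 ⊢ -b-> u4
  u4 = 0 ⊢ ·
LTS(Q): 4 reachable states
  v0 = b.b.b.0 ⊢ -b-> v1
  v1 = b.b.0 ⊢ -b-> v2
  v2 = b.0 ⊢ -b-> v3
  v3 = 0 ⊢ ·
Partition-refinement fixed point:
  B0 = {u0}
  B1 = {u1, v0}
  B2 = {u2, v1}
  B3 = {u3, v2}
  B4 = {u4, v3}
u0 ∈ B0, v0 ∈ B1 → different blocks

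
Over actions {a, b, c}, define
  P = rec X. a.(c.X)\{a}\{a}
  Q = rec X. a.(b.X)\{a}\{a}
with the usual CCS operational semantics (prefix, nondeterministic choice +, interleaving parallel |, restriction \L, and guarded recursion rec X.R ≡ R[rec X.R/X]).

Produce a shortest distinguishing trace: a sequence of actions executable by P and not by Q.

ac

LTS(P): 3 reachable states
  m0 = rec X. a.(c.X)\{a}\{a} | -a-> m1
  m1 = (c.(rec X. a.(c.X)\{a}\{a}))\{a}\{a} | -c-> m2
  m2 = (rec X. a.(c.X)\{a}\{a})\{a}\{a} | ∅
LTS(Q): 3 reachable states
  n0 = rec X. a.(b.X)\{a}\{a} | -a-> n1
  n1 = (b.(rec X. a.(b.X)\{a}\{a}))\{a}\{a} | -b-> n2
  n2 = (rec X. a.(b.X)\{a}\{a})\{a}\{a} | ∅
Run σ = ⟨ac⟩ on P: start {m0}
  [1] a ⇒ {m1}
  [2] c ⇒ {m2}
  — P admits the full trace.
Run σ = ⟨ac⟩ on Q: start {n0}
  [1] a ⇒ {n1}
  [2] c ⇒ ∅  — Q cannot continue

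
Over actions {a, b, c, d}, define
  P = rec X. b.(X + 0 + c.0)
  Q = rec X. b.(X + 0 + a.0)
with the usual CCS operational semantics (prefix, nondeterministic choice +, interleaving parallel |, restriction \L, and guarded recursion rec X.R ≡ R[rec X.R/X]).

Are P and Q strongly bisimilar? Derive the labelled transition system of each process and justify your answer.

P's transition system — 3 states:
  u0 = rec X. b.(X + 0 + c.0) :: -b-> u1
  u1 = (rec X. b.(X + 0 + c.0)) + 0 + c.0 :: -b-> u1, -c-> u2
  u2 = 0 :: ∅
Q's transition system — 3 states:
  v0 = rec X. b.(X + 0 + a.0) :: -b-> v1
  v1 = (rec X. b.(X + 0 + a.0)) + 0 + a.0 :: -a-> v2, -b-> v1
  v2 = 0 :: ∅
Coarsest stable partition (strong bisimilarity classes):
  B0 = {u0}
  B1 = {u1}
  B2 = {u2, v2}
  B3 = {v0}
  B4 = {v1}
u0 ∈ B0, v0 ∈ B3 → different blocks

P ≁ Q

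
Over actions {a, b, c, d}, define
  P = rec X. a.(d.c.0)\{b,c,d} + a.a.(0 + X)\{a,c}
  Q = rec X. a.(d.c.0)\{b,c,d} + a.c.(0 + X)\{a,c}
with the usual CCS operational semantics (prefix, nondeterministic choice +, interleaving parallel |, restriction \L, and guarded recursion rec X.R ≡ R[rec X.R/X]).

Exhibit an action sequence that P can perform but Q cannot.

aa

P's transition system — 4 states:
  m0 = rec X. a.(d.c.0)\{b,c,d} + a.a.(0 + X)\{a,c} ⊢ -a-> m1, -a-> m2
  m1 = (d.c.0)\{b,c,d} ⊢ stopped
  m2 = a.(0 + (rec X. a.(d.c.0)\{b,c,d} + a.a.(0 + X)\{a,c}))\{a,c} ⊢ -a-> m3
  m3 = (0 + (rec X. a.(d.c.0)\{b,c,d} + a.a.(0 + X)\{a,c}))\{a,c} ⊢ stopped
Q's transition system — 4 states:
  n0 = rec X. a.(d.c.0)\{b,c,d} + a.c.(0 + X)\{a,c} ⊢ -a-> n1, -a-> n2
  n1 = (d.c.0)\{b,c,d} ⊢ stopped
  n2 = c.(0 + (rec X. a.(d.c.0)\{b,c,d} + a.c.(0 + X)\{a,c}))\{a,c} ⊢ -c-> n3
  n3 = (0 + (rec X. a.(d.c.0)\{b,c,d} + a.c.(0 + X)\{a,c}))\{a,c} ⊢ stopped
Executing aa from P (initial set {m0}):
  after a @ step 1: {m1, m2}
  after a @ step 2: {m3}
  — P admits the full trace.
Executing aa from Q (initial set {n0}):
  after a @ step 1: {n1, n2}
  after a @ step 2: ∅  — Q cannot continue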